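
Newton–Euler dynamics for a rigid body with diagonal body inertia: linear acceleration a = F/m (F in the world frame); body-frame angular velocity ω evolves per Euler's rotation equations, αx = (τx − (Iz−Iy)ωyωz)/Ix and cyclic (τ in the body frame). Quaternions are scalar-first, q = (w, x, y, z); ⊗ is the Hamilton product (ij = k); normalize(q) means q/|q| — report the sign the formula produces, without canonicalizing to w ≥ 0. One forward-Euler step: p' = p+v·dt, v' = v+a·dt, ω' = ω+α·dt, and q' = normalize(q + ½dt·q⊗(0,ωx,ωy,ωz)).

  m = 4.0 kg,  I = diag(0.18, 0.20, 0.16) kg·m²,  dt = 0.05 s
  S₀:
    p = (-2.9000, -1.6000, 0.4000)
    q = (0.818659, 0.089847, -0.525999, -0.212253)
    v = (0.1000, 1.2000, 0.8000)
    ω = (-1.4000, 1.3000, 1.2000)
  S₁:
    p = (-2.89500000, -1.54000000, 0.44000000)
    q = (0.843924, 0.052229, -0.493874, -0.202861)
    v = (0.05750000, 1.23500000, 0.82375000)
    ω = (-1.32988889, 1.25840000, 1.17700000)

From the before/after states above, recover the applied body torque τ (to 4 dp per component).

τ = (0.1900, -0.2000, -0.1100)

rate change Δω = (0.07011111, -0.04160000, -0.02300000)
ω₀×(Iω₀) = (-0.0624, -0.0336, -0.0364)
I·α + gyro = (0.1900, -0.2000, -0.1100)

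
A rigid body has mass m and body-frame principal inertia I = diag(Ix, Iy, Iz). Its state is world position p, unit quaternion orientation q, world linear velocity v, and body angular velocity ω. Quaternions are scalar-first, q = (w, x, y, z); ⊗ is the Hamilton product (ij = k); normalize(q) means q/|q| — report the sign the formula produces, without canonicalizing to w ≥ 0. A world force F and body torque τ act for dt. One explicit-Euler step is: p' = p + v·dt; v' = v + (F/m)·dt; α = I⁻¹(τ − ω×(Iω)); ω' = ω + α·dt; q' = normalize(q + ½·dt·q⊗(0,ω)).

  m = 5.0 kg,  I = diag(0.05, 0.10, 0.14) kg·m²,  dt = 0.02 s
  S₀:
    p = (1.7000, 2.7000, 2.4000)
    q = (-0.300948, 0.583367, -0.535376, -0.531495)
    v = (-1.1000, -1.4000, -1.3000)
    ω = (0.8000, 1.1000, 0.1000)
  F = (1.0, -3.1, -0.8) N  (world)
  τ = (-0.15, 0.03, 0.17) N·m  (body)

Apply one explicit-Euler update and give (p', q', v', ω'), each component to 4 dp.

p' = (1.6780, 2.6720, 2.3740)
q' = (-0.2992, 0.5862, -0.5435, -0.5210)
v' = (-1.0960, -1.4124, -1.3032)
ω' = (0.7382, 1.1074, 0.1180)

a = F/m = (0.2000, -0.6200, -0.1600)
new position p' = (1.6780, 2.6720, 2.3740)
new velocity v' = (-1.0960, -1.4124, -1.3032)
ω×(Iω) gyroscopic = (0.0044, -0.0072, 0.0440)
α = I⁻¹(τ − ω×Iω) = (-3.0880, 0.3720, 0.9000)
ω' = ω + α·dt = (0.7382, 1.1074, 0.1180)
Hamilton product q⊗(0,ω) = (0.1753695, 0.2903485, -0.8145755, 1.0399097)
q' = normalize(q + ½dt·q⊗(0,ω)) = (-0.2992, 0.5862, -0.5435, -0.5210)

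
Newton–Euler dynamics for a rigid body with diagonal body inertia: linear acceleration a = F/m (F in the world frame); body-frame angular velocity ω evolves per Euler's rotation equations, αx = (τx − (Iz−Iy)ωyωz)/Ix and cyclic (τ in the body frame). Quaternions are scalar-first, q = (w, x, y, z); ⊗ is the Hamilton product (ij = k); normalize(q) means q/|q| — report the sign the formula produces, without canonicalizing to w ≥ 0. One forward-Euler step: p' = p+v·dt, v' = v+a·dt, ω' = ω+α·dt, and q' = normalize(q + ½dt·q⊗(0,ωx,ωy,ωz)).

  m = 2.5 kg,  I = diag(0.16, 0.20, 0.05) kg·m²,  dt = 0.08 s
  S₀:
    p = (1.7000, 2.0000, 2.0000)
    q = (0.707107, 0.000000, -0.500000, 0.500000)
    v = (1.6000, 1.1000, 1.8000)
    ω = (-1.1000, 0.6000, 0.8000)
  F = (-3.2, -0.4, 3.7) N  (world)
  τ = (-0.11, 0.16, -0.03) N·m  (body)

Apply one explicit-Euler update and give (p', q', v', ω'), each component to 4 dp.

α = I⁻¹(τ − ω×Iω) = (-0.2375, 1.2840, -0.0720)
ω + α·dt = (-1.1190, 0.7027, 0.7942)
Hamilton product q⊗(0,ω) = (-0.1000000, -1.4778177, -0.1257358, 0.0156856)
q + ½dt·q⊗(0,ω), renormalized = (0.7019, -0.0590, -0.5041, 0.4997)
p + v·dt = (1.8280, 2.0880, 2.1440)
v' = v + a·dt = (1.4976, 1.0872, 1.9184)

p' = (1.8280, 2.0880, 2.1440)
q' = (0.7019, -0.0590, -0.5041, 0.4997)
v' = (1.4976, 1.0872, 1.9184)
ω' = (-1.1190, 0.7027, 0.7942)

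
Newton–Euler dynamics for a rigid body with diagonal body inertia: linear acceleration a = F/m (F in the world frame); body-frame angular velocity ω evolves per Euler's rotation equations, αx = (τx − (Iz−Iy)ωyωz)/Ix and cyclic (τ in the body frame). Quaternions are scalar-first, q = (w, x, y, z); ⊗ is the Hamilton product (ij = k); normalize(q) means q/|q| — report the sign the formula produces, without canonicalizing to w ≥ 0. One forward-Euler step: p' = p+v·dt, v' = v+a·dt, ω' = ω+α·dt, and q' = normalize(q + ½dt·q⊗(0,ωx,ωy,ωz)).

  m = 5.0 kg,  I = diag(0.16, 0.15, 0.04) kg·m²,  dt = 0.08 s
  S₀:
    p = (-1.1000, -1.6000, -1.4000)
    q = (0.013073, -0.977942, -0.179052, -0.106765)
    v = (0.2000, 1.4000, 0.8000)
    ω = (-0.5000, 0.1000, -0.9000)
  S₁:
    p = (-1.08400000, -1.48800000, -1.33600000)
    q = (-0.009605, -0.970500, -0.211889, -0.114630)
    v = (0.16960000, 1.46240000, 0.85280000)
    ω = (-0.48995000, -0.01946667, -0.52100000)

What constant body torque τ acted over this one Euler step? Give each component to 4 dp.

rate change Δω = (0.01005000, -0.11946667, 0.37900000)
gyro term ω₀×Iω₀ = (0.0099, 0.0540, 0.0005)
I·α + gyro = (0.0300, -0.1700, 0.1900)

τ = (0.0300, -0.1700, 0.1900)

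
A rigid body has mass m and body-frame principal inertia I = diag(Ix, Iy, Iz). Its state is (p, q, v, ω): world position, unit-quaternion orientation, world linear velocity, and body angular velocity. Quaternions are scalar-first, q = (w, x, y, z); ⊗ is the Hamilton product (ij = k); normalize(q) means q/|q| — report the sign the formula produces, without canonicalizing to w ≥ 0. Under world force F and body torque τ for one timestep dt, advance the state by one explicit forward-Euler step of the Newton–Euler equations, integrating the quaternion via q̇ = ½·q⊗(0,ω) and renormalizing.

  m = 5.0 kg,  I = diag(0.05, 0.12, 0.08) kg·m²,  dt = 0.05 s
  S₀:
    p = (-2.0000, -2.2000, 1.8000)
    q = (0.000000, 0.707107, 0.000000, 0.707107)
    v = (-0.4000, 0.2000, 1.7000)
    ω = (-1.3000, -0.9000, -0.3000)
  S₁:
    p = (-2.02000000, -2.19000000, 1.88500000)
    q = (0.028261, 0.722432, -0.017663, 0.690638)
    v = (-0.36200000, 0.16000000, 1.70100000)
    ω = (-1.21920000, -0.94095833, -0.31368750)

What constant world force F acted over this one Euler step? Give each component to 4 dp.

F = (3.8000, -4.0000, 0.1000)

Δv = v₁−v₀ = (0.03800000, -0.04000000, 0.00100000)
m·(v₁−v₀)/dt = (3.8000, -4.0000, 0.1000)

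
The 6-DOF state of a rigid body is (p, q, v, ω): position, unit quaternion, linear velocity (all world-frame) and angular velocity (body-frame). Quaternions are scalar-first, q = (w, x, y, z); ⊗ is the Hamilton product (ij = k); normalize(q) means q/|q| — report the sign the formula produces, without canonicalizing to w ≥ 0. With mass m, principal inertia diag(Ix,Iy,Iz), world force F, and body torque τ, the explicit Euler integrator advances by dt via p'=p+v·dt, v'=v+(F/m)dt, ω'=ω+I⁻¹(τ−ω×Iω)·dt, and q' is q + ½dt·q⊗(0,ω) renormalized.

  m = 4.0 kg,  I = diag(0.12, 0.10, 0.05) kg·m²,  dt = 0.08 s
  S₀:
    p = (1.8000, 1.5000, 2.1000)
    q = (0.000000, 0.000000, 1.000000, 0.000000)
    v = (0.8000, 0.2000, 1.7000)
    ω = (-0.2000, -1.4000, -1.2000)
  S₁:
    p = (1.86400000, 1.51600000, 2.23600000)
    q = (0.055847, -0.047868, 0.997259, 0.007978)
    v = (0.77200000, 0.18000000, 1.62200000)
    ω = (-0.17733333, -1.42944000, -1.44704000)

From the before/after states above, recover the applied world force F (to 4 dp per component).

Δv = v₁−v₀ = (-0.02800000, -0.02000000, -0.07800000)
F = m·Δv/dt = (-1.4000, -1.0000, -3.9000)

F = (-1.4000, -1.0000, -3.9000)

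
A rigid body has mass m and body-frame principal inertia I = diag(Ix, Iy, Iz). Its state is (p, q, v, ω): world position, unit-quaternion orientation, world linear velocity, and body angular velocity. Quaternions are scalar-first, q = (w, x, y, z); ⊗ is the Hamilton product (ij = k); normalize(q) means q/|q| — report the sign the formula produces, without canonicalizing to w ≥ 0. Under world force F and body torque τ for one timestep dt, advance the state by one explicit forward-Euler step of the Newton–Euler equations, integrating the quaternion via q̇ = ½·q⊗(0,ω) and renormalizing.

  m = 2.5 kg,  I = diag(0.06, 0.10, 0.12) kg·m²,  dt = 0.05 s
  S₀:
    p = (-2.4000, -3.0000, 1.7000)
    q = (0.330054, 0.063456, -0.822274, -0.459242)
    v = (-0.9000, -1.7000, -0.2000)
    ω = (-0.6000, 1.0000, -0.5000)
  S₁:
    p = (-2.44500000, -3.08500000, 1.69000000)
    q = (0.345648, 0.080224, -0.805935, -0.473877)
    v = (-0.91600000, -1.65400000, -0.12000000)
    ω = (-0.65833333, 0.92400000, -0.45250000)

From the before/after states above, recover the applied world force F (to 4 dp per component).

F = (-0.8000, 2.3000, 4.0000)

velocity change Δv = (-0.01600000, 0.04600000, 0.08000000)
applied force F = (-0.8000, 2.3000, 4.0000)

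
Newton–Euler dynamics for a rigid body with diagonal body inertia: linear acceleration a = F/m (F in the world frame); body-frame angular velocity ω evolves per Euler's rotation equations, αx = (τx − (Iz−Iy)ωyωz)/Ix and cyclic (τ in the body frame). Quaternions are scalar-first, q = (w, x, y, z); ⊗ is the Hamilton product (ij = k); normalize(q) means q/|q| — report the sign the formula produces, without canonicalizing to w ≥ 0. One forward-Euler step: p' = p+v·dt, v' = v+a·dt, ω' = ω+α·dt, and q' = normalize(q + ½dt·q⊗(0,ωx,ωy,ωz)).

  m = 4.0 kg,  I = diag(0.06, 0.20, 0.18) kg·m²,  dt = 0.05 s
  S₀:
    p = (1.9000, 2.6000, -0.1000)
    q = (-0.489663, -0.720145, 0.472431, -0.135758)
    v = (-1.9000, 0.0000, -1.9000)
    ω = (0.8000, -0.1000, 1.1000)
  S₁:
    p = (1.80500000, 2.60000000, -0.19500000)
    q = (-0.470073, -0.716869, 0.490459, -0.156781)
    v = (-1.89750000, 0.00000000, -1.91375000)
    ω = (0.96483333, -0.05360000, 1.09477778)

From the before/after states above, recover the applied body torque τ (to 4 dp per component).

rate change Δω = (0.16483333, 0.04640000, -0.00522222)
applied torque τ = (0.2000, 0.0800, -0.0300)

τ = (0.2000, 0.0800, -0.0300)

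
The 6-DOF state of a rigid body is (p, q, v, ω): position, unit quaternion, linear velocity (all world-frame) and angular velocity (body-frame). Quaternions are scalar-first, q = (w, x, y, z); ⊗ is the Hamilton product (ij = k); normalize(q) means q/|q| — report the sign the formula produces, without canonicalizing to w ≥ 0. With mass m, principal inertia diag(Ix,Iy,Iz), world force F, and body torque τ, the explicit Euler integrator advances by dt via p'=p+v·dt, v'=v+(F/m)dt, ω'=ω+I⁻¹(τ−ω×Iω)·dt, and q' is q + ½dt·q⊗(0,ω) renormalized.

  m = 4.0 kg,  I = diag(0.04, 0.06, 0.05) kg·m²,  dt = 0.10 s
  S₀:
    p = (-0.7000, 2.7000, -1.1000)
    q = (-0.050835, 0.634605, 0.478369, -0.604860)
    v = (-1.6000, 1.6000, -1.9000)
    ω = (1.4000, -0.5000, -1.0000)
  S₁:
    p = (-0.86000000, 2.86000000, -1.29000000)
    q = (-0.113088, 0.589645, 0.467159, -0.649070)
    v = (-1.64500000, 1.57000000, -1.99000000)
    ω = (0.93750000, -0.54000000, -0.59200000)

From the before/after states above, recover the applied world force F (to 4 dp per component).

Δv = v₁−v₀ = (-0.04500000, -0.03000000, -0.09000000)
applied force F = (-1.8000, -1.2000, -3.6000)

F = (-1.8000, -1.2000, -3.6000)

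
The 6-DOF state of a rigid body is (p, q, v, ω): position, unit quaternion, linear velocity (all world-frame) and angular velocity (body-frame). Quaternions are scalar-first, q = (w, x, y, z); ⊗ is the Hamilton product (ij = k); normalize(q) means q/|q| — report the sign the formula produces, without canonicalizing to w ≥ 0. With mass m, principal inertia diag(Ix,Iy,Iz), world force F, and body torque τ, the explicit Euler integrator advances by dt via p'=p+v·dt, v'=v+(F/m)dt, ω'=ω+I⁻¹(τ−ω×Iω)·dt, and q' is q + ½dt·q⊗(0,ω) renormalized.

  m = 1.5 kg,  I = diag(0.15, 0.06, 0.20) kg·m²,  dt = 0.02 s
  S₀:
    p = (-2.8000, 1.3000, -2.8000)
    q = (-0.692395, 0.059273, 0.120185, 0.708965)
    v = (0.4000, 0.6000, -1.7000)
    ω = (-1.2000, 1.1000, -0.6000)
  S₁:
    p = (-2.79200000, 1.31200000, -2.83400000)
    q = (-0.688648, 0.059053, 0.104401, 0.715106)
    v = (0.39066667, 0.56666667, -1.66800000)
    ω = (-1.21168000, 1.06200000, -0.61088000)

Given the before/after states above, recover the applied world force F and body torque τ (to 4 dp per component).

F = (-0.7000, -2.5000, 2.4000)
τ = (-0.1800, -0.1500, 0.0100)

Δω = ω₁−ω₀ = (-0.01168000, -0.03800000, -0.01088000)
applied torque τ = (-0.1800, -0.1500, 0.0100)
Δv = v₁−v₀ = (-0.00933333, -0.03333333, 0.03200000)
F = m·Δv/dt = (-0.7000, -2.5000, 2.4000)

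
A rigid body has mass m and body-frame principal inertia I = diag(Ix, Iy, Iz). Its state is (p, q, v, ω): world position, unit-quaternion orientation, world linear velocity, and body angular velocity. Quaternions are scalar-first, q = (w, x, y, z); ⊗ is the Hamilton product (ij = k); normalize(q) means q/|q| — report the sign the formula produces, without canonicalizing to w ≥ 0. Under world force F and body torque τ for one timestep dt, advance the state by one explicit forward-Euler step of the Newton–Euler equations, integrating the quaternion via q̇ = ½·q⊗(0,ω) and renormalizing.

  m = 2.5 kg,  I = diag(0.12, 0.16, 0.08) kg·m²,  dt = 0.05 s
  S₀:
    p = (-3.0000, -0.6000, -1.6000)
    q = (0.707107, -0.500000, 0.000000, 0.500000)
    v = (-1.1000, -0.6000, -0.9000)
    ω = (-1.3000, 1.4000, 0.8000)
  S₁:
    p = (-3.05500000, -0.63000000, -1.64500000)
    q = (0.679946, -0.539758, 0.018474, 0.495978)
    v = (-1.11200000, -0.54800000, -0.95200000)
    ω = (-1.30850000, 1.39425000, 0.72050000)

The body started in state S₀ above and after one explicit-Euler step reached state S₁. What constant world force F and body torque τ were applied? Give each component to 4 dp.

Δv = v₁−v₀ = (-0.01200000, 0.05200000, -0.05200000)
applied force F = (-0.6000, 2.6000, -2.6000)
rate change Δω = (-0.00850000, -0.00575000, -0.07950000)
I·α + gyro = (-0.1100, -0.0600, -0.2000)

F = (-0.6000, 2.6000, -2.6000)
τ = (-0.1100, -0.0600, -0.2000)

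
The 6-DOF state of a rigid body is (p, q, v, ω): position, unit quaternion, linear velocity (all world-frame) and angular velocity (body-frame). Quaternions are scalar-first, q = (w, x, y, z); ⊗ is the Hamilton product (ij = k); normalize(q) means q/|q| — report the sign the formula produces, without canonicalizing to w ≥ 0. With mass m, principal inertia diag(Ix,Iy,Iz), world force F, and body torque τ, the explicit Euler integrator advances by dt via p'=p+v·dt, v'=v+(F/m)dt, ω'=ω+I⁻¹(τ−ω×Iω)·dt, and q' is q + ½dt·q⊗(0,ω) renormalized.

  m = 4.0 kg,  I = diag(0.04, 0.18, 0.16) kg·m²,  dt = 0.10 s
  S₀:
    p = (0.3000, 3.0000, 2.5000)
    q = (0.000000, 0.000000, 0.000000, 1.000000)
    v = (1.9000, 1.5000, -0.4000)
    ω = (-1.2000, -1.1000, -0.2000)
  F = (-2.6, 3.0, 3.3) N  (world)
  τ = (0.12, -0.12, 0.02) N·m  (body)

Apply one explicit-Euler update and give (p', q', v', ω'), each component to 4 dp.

p' = (0.4900, 3.1500, 2.4600)
q' = (0.0100, 0.0548, -0.0598, 0.9967)
v' = (1.8350, 1.5750, -0.3175)
ω' = (-0.8890, -1.1507, -0.3030)

precession coupling ω×(Iω) = (-0.0044, -0.0288, 0.1848)
angular accel α = (3.1100, -0.5067, -1.0300)
ω' = ω + α·dt = (-0.8890, -1.1507, -0.3030)
q⊗(0,ω) = (0.2000000, 1.1000000, -1.2000000, 0.0000000)
q + ½dt·q⊗(0,ω), renormalized = (0.0100, 0.0548, -0.0598, 0.9967)
new position p' = (0.4900, 3.1500, 2.4600)
v' = v + a·dt = (1.8350, 1.5750, -0.3175)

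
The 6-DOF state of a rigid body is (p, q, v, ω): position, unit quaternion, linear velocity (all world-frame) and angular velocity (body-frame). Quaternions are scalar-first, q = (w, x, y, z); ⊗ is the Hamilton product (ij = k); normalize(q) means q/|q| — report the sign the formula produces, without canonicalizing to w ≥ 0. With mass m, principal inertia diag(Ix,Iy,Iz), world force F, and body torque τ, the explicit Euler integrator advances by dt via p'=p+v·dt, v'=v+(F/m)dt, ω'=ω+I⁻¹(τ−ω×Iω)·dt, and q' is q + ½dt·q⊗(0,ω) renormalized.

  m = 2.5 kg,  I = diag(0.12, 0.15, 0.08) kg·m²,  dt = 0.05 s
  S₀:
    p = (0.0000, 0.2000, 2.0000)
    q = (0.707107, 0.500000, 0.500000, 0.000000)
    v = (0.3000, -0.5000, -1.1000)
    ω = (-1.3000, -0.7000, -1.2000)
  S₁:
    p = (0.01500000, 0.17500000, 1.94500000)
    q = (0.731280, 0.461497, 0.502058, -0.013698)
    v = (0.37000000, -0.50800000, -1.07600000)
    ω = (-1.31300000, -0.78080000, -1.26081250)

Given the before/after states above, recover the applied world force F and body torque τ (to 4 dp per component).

Δω = ω₁−ω₀ = (-0.01300000, -0.08080000, -0.06081250)
precession coupling = (-0.0588, 0.0624, 0.0273)
I·α + gyro = (-0.0900, -0.1800, -0.0700)
v₁ − v₀ = (0.07000000, -0.00800000, 0.02400000)
F = m·Δv/dt = (3.5000, -0.4000, 1.2000)

F = (3.5000, -0.4000, 1.2000)
τ = (-0.0900, -0.1800, -0.0700)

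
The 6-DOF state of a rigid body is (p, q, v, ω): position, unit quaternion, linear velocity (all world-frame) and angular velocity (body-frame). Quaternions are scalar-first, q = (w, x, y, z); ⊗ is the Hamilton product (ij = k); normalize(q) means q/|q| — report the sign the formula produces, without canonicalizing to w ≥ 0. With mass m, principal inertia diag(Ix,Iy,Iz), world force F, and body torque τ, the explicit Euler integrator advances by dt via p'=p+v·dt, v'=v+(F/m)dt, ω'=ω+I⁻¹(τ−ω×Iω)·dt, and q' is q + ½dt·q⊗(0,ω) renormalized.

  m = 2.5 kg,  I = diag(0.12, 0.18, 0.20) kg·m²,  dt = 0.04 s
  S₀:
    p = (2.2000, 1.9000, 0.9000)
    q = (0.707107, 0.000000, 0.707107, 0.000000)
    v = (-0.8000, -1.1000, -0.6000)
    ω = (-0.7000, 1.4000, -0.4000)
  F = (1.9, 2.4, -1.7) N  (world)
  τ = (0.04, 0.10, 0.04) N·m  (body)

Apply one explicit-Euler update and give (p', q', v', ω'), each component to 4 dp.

(τ − ω×Iω)/I = (0.4267, 0.6800, 0.4940)
ω + α·dt = (-0.6829, 1.4272, -0.3802)
Hamilton product q⊗(0,ω) = (-0.9899498, -0.7778177, 0.9899498, 0.2121321)
updated quaternion q' = (0.6869, -0.0155, 0.7265, 0.0042)
a = (0.7600, 0.9600, -0.6800)
p + v·dt = (2.1680, 1.8560, 0.8760)
new velocity v' = (-0.7696, -1.0616, -0.6272)

p' = (2.1680, 1.8560, 0.8760)
q' = (0.6869, -0.0155, 0.7265, 0.0042)
v' = (-0.7696, -1.0616, -0.6272)
ω' = (-0.6829, 1.4272, -0.3802)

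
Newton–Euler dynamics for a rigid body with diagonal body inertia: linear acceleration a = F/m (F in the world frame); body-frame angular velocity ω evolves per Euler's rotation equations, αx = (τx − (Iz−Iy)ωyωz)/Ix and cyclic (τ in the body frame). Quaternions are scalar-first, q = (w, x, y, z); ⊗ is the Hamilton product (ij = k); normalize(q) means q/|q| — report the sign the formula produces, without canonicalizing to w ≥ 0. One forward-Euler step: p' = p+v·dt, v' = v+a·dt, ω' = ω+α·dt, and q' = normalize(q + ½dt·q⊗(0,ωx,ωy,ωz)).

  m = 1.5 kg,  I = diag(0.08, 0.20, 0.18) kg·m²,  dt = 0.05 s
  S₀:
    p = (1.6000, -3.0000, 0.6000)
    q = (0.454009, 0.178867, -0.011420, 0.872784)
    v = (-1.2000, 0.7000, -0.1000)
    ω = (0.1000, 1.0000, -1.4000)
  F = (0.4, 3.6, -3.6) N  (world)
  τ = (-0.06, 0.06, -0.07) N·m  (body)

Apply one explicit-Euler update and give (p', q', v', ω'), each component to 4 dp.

p' = p + v·dt = (1.5400, -2.9650, 0.5950)
v' = v + a·dt = (-1.1867, 0.8200, -0.2200)
angular accel α = (-1.1000, 0.2300, -0.4556)
ω + α·dt = (0.0450, 1.0115, -1.4228)
Hamilton product q⊗(0,ω) = (1.2154309, -0.8113951, 0.7917012, -0.4556036)
q' = normalize(q + ½dt·q⊗(0,ω)) = (0.4839, 0.1584, 0.0084, 0.8606)

p' = (1.5400, -2.9650, 0.5950)
q' = (0.4839, 0.1584, 0.0084, 0.8606)
v' = (-1.1867, 0.8200, -0.2200)
ω' = (0.0450, 1.0115, -1.4228)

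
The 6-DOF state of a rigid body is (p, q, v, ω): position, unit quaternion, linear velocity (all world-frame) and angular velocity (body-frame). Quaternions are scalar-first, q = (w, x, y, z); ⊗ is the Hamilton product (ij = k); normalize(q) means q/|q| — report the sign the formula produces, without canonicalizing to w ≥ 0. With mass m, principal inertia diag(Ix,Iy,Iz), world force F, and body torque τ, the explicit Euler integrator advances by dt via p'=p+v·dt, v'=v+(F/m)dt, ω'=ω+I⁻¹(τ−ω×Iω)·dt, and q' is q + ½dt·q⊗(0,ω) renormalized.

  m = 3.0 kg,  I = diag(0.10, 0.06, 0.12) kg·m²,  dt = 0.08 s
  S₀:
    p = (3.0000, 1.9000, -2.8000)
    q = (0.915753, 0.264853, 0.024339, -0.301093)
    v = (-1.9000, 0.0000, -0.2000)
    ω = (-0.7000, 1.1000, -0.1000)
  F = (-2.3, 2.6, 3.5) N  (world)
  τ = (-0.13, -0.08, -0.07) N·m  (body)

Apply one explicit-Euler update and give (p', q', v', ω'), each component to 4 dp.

linear accel F/m = (-0.7667, 0.8667, 1.1667)
p + v·dt = (2.8480, 1.9000, -2.8160)
v' = v + a·dt = (-1.9613, 0.0693, -0.1067)
gyro term ω×Iω = (-0.0066, -0.0014, 0.0308)
(τ − ω×Iω)/I = (-1.2340, -1.3100, -0.8400)
ω + α·dt = (-0.7987, 0.9952, -0.1672)
2q̇ = q⊗(0,ω) = (0.1285149, -0.3122587, 1.2445787, 0.2168003)
q + ½dt·q⊗(0,ω), renormalized = (0.9196, 0.2520, 0.0740, -0.2920)

p' = (2.8480, 1.9000, -2.8160)
q' = (0.9196, 0.2520, 0.0740, -0.2920)
v' = (-1.9613, 0.0693, -0.1067)
ω' = (-0.7987, 0.9952, -0.1672)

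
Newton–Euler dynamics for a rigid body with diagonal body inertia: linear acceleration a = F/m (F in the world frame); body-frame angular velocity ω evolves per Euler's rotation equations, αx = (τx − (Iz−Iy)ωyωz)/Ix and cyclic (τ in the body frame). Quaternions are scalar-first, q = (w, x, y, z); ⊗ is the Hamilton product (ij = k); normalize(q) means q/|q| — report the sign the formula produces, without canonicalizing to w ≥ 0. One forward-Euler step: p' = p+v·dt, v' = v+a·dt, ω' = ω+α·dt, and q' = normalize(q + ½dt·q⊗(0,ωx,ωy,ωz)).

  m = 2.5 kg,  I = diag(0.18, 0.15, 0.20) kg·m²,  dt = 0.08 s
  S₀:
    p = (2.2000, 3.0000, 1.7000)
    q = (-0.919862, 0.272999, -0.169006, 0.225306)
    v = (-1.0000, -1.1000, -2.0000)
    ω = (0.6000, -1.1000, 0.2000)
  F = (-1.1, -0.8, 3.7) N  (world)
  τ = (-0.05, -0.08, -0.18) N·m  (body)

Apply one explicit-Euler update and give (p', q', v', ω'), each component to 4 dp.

a = (-0.4400, -0.3200, 1.4800)
p' = p + v·dt = (2.1200, 2.9120, 1.5400)
v + (F/m)dt = (-1.0352, -1.1256, -1.8816)
precession coupling ω×(Iω) = (-0.0110, -0.0024, 0.0198)
(τ − ω×Iω)/I = (-0.2167, -0.5173, -0.9990)
ω' = ω + α·dt = (0.5827, -1.1414, 0.1201)
q⊗(0,ω) = (-0.3947672, -0.3378818, 1.0924320, -0.3828677)
q' = normalize(q + ½dt·q⊗(0,ω)) = (-0.9344, 0.2592, -0.1251, 0.2097)

p' = (2.1200, 2.9120, 1.5400)
q' = (-0.9344, 0.2592, -0.1251, 0.2097)
v' = (-1.0352, -1.1256, -1.8816)
ω' = (0.5827, -1.1414, 0.1201)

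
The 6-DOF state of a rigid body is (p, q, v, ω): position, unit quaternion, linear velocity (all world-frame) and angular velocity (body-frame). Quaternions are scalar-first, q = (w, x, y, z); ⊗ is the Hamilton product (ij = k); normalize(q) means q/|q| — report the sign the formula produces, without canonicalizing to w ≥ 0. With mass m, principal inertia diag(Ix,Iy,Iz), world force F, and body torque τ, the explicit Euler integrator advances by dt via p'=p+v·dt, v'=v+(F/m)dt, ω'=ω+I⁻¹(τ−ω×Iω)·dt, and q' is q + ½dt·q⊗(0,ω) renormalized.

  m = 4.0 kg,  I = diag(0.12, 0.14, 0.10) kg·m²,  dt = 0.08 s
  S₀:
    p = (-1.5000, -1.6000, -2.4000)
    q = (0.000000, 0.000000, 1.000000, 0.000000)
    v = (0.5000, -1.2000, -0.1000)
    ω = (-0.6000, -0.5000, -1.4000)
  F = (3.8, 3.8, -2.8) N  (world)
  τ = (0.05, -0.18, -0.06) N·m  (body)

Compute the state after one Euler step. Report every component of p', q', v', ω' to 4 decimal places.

α = I⁻¹(τ − ω×Iω) = (0.6500, -1.4057, -0.6600)
ω' = ω + α·dt = (-0.5480, -0.6125, -1.4528)
q⊗(0,ω) = (0.5000000, -1.4000000, 0.0000000, 0.6000000)
q + ½dt·q⊗(0,ω), renormalized = (0.0200, -0.0559, 0.9980, 0.0240)
a = F/m = (0.9500, 0.9500, -0.7000)
new position p' = (-1.4600, -1.6960, -2.4080)
v' = v + a·dt = (0.5760, -1.1240, -0.1560)

p' = (-1.4600, -1.6960, -2.4080)
q' = (0.0200, -0.0559, 0.9980, 0.0240)
v' = (0.5760, -1.1240, -0.1560)
ω' = (-0.5480, -0.6125, -1.4528)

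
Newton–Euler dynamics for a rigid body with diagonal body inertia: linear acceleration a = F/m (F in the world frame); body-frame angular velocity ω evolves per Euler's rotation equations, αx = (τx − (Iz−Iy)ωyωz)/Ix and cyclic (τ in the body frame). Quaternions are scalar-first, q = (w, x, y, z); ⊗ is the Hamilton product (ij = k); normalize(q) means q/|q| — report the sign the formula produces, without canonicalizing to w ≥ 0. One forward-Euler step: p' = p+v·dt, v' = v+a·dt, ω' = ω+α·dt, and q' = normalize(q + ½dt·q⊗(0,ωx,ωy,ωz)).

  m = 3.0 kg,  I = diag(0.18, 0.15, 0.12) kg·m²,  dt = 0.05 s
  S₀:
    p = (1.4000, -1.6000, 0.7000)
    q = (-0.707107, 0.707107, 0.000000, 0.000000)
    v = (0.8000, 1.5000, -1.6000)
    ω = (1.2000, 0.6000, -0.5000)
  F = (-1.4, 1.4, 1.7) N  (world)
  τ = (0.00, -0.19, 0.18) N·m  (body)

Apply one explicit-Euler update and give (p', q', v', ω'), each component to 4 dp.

new position p' = (1.4400, -1.5250, 0.6200)
new velocity v' = (0.7767, 1.5233, -1.5717)
gyro term ω×Iω = (0.0090, -0.0360, -0.0216)
(τ − ω×Iω)/I = (-0.0500, -1.0267, 1.6800)
new body rate ω' = (1.1975, 0.5487, -0.4160)
Hamilton product q⊗(0,ω) = (-0.8485284, -0.8485284, -0.0707107, 0.7778177)
q + ½dt·q⊗(0,ω), renormalized = (-0.7279, 0.6855, -0.0018, 0.0194)

p' = (1.4400, -1.5250, 0.6200)
q' = (-0.7279, 0.6855, -0.0018, 0.0194)
v' = (0.7767, 1.5233, -1.5717)
ω' = (1.1975, 0.5487, -0.4160)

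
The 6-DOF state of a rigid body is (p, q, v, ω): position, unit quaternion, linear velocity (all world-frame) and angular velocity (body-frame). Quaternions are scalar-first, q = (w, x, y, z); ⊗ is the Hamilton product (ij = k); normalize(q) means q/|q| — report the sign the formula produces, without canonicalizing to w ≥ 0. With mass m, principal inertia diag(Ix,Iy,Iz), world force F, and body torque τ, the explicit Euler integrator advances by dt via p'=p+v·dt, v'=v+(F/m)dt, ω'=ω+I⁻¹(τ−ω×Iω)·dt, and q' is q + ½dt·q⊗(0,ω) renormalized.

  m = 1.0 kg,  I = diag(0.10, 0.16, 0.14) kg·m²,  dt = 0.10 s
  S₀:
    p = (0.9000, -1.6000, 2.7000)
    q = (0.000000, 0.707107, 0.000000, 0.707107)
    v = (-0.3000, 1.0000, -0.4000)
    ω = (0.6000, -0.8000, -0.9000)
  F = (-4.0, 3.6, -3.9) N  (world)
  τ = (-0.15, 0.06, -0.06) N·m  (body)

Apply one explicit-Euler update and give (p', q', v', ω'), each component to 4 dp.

p' = (0.8700, -1.5000, 2.6600)
q' = (0.0106, 0.7337, 0.0529, 0.6773)
v' = (-0.7000, 1.3600, -0.7900)
ω' = (0.4644, -0.7760, -0.9223)

new position p' = (0.8700, -1.5000, 2.6600)
v + (F/m)dt = (-0.7000, 1.3600, -0.7900)
angular accel α = (-1.3560, 0.2400, -0.2229)
new body rate ω' = (0.4644, -0.7760, -0.9223)
Hamilton product q⊗(0,ω) = (0.2121321, 0.5656856, 1.0606605, -0.5656856)
q + ½dt·q⊗(0,ω), renormalized = (0.0106, 0.7337, 0.0529, 0.6773)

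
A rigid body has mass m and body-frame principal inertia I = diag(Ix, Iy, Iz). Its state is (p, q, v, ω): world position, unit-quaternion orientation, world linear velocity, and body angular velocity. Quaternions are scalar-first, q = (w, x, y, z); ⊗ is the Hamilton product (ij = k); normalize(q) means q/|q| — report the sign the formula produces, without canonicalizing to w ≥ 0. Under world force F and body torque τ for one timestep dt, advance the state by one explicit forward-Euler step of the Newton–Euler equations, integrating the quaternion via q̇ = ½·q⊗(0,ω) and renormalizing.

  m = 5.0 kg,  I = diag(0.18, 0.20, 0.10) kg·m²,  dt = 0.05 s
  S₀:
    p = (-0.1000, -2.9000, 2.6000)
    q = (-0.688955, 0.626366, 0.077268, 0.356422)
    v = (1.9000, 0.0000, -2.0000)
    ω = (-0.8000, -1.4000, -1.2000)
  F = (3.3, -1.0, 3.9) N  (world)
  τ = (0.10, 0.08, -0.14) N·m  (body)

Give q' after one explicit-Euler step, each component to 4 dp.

q' = (-0.6622, 0.6495, 0.1129, 0.3563)

Hamilton product q⊗(0,ω) = (1.0369744, 0.9574332, 1.4310386, 0.0116480)
q' = normalize(q + ½dt·q⊗(0,ω)) = (-0.6622, 0.6495, 0.1129, 0.3563)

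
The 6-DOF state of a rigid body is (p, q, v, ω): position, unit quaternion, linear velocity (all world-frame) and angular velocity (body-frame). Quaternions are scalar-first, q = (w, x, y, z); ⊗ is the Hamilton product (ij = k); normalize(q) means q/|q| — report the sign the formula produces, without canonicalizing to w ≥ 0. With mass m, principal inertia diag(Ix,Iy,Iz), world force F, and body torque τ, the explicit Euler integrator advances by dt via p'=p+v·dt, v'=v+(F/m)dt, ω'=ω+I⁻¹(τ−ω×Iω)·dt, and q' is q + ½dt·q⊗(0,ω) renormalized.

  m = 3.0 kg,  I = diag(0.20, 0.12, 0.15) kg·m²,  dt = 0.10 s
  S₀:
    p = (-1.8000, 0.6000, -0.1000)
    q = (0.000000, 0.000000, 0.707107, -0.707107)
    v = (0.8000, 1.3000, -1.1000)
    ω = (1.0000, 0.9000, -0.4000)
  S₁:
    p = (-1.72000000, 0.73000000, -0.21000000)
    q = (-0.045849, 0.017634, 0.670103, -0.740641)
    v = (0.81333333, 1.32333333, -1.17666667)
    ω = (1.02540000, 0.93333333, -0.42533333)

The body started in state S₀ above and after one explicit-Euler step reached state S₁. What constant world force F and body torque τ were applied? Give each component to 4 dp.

F = (0.4000, 0.7000, -2.3000)
τ = (0.0400, 0.0200, -0.1100)

Δω = ω₁−ω₀ = (0.02540000, 0.03333333, -0.02533333)
gyro term ω₀×Iω₀ = (-0.0108, -0.0200, -0.0720)
I·α + gyro = (0.0400, 0.0200, -0.1100)
Δv = v₁−v₀ = (0.01333333, 0.02333333, -0.07666667)
applied force F = (0.4000, 0.7000, -2.3000)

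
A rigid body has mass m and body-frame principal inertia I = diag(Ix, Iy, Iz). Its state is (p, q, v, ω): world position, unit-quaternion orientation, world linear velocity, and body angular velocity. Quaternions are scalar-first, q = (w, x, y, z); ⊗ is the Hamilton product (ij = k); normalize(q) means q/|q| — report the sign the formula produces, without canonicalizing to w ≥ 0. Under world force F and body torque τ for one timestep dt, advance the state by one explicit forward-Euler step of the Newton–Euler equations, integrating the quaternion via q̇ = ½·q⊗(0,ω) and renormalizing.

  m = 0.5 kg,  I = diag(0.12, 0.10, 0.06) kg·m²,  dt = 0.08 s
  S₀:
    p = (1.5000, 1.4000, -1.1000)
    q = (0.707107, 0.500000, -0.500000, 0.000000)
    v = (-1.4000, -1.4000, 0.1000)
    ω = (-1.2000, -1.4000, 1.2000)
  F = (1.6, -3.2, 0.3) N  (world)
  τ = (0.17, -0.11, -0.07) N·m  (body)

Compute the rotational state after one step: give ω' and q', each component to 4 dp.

gyro term ω×Iω = (0.0672, -0.0864, -0.0336)
angular accel α = (0.8567, -0.2360, -0.6067)
new body rate ω' = (-1.1315, -1.4189, 1.1515)
Hamilton product q⊗(0,ω) = (-0.1000000, -1.4485284, -1.5899498, -0.4514716)
updated quaternion q' = (0.7004, 0.4404, -0.5614, -0.0180)

ω' = (-1.1315, -1.4189, 1.1515)
q' = (0.7004, 0.4404, -0.5614, -0.0180)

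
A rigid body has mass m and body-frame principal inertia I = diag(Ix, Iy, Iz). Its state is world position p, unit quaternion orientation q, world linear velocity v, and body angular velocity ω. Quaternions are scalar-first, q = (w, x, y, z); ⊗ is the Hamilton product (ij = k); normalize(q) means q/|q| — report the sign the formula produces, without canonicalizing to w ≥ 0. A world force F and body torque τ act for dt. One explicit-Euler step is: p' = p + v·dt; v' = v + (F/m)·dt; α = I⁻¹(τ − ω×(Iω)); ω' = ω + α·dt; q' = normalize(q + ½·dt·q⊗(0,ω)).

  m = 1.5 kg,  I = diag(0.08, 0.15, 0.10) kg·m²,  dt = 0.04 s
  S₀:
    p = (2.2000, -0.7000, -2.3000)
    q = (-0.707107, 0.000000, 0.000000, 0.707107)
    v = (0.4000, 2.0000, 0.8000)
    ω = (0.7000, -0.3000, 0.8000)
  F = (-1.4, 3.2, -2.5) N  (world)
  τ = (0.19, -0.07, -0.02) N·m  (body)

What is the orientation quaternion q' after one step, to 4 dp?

q' = (-0.7182, -0.0057, 0.0141, 0.6956)

q⊗(0,ω) = (-0.5656856, -0.2828428, 0.7071070, -0.5656856)
q' = normalize(q + ½dt·q⊗(0,ω)) = (-0.7182, -0.0057, 0.0141, 0.6956)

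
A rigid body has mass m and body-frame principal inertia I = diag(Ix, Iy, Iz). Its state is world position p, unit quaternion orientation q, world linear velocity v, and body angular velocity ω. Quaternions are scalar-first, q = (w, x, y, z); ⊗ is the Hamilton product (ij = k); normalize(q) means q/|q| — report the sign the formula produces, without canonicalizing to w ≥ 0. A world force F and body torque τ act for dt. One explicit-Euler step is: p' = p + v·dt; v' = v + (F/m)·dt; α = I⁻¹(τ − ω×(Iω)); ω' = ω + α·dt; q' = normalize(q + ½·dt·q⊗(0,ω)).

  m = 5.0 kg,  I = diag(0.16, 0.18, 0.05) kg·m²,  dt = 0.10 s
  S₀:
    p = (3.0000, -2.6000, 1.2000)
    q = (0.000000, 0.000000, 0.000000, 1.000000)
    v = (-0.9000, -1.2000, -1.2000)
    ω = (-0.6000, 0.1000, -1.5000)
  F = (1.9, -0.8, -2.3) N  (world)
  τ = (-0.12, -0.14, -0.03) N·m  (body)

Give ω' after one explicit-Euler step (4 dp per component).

α = I⁻¹(τ − ω×Iω) = (-0.8719, -1.3278, -0.5760)
new body rate ω' = (-0.6872, -0.0328, -1.5576)

ω' = (-0.6872, -0.0328, -1.5576)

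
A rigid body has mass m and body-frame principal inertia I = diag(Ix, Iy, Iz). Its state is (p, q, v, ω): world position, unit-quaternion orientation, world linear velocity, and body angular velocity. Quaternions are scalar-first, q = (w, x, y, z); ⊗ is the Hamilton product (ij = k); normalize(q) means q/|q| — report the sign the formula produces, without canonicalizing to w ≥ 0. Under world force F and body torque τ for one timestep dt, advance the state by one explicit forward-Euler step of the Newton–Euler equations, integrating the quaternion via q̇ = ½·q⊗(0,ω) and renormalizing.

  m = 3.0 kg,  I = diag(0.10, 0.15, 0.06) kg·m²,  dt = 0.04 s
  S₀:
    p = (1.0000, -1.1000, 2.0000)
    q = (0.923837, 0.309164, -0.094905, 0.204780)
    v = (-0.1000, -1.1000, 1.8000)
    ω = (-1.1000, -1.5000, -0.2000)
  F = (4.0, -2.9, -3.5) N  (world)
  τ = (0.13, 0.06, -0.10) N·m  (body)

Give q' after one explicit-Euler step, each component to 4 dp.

2q̇ = q⊗(0,ω) = (0.2386789, -0.6900697, -1.5491807, -0.7529089)
q + ½dt·q⊗(0,ω), renormalized = (0.9280, 0.2952, -0.1258, 0.1896)

q' = (0.9280, 0.2952, -0.1258, 0.1896)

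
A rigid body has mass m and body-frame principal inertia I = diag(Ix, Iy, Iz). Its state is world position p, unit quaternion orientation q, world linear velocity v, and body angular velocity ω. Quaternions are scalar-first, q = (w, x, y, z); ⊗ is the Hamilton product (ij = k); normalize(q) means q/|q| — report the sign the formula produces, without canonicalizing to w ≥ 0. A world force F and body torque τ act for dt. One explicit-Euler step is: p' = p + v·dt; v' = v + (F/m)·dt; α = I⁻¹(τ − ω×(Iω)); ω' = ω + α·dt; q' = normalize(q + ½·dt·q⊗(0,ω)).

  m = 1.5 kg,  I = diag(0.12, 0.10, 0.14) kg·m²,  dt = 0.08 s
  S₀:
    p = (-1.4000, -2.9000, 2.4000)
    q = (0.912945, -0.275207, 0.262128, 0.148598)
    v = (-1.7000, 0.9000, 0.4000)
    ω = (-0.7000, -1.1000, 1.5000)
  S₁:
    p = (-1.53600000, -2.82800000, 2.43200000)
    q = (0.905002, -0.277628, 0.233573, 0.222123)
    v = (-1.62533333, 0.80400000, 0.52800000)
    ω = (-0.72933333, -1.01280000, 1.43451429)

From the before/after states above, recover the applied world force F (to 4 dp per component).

F = (1.4000, -1.8000, 2.4000)

Δv = v₁−v₀ = (0.07466667, -0.09600000, 0.12800000)
m·(v₁−v₀)/dt = (1.4000, -1.8000, 2.4000)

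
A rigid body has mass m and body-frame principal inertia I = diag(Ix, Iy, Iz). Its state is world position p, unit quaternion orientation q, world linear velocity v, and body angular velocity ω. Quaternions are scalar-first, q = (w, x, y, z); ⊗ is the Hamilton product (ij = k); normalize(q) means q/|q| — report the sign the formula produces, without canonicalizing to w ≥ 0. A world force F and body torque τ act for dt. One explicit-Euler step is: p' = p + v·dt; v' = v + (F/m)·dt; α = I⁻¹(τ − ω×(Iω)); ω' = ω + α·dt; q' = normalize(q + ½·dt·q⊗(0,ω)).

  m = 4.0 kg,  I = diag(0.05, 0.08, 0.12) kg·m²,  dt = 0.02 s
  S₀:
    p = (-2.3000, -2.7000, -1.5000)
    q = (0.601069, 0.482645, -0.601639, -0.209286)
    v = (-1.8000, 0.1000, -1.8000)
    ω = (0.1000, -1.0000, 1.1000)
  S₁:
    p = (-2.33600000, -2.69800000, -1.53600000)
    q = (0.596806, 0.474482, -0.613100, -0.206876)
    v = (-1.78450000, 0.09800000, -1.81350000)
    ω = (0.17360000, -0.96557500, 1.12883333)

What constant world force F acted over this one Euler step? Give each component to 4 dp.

Δv = v₁−v₀ = (0.01550000, -0.00200000, -0.01350000)
m·(v₁−v₀)/dt = (3.1000, -0.4000, -2.7000)

F = (3.1000, -0.4000, -2.7000)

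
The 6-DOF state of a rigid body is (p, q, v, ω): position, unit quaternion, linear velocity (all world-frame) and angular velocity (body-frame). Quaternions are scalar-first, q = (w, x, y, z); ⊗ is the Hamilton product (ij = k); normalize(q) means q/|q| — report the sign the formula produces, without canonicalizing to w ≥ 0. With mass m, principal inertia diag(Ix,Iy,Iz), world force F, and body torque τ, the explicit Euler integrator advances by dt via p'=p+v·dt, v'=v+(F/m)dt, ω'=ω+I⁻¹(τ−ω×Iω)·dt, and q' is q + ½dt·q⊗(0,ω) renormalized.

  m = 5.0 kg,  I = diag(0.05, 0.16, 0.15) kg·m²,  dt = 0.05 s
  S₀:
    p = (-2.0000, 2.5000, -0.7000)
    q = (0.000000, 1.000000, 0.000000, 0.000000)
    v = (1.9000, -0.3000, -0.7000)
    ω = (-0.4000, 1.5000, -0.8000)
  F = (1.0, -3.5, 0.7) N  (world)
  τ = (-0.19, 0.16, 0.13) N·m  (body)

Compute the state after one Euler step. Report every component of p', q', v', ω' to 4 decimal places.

p' = (-1.9050, 2.4850, -0.7350)
q' = (0.0100, 0.9990, 0.0200, 0.0375)
v' = (1.9100, -0.3350, -0.6930)
ω' = (-0.6020, 1.5600, -0.7347)

gyro term ω×Iω = (0.0120, -0.0320, -0.0660)
α = I⁻¹(τ − ω×Iω) = (-4.0400, 1.2000, 1.3067)
ω + α·dt = (-0.6020, 1.5600, -0.7347)
Hamilton product q⊗(0,ω) = (0.4000000, 0.0000000, 0.8000000, 1.5000000)
updated quaternion q' = (0.0100, 0.9990, 0.0200, 0.0375)
p + v·dt = (-1.9050, 2.4850, -0.7350)
v + (F/m)dt = (1.9100, -0.3350, -0.6930)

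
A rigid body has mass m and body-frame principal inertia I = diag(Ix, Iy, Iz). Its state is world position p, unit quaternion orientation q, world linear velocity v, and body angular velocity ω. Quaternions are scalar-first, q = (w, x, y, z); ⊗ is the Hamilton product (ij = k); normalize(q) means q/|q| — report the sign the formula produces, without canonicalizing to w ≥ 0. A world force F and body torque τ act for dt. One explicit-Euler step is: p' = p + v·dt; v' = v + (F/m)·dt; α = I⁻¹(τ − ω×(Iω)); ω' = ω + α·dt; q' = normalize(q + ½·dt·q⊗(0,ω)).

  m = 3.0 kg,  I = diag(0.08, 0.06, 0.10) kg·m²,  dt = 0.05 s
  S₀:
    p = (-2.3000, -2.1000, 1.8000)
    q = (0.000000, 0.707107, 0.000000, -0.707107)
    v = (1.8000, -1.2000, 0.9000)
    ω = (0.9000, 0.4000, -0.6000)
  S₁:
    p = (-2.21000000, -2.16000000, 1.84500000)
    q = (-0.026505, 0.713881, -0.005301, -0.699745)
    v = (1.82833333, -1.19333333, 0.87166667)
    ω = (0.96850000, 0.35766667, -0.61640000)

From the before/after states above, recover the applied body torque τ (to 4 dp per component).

τ = (0.1000, -0.0400, -0.0400)

Δω = ω₁−ω₀ = (0.06850000, -0.04233333, -0.01640000)
gyro term ω₀×Iω₀ = (-0.0096, 0.0108, -0.0072)
τ = I·(Δω/dt) + ω₀×(Iω₀) = (0.1000, -0.0400, -0.0400)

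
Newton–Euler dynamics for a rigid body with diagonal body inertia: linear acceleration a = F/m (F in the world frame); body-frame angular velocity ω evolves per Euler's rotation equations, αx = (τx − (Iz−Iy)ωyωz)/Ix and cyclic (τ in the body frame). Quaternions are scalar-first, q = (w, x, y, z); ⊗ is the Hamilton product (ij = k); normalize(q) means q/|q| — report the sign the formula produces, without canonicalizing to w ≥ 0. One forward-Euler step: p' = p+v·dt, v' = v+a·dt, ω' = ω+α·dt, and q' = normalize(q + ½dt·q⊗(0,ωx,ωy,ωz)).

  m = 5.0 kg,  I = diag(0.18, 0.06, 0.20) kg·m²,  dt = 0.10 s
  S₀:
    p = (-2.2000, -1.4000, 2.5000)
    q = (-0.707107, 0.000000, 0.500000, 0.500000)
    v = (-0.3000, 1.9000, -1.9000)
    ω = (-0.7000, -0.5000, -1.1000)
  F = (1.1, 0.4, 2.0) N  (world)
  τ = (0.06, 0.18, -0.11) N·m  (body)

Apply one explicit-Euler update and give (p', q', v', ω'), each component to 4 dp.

p' = (-2.2300, -1.2100, 2.3100)
q' = (-0.6655, 0.0097, 0.4990, 0.5550)
v' = (-0.2780, 1.9080, -1.8600)
ω' = (-0.7094, -0.1743, -1.1340)

a = (0.2200, 0.0800, 0.4000)
new position p' = (-2.2300, -1.2100, 2.3100)
new velocity v' = (-0.2780, 1.9080, -1.8600)
gyro term ω×Iω = (0.0770, -0.0154, -0.0420)
α = I⁻¹(τ − ω×Iω) = (-0.0944, 3.2567, -0.3400)
ω + α·dt = (-0.7094, -0.1743, -1.1340)
q⊗(0,ω) = (0.8000000, 0.1949749, 0.0035535, 1.1278177)
q' = normalize(q + ½dt·q⊗(0,ω)) = (-0.6655, 0.0097, 0.4990, 0.5550)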